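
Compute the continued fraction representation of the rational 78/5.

[15; 1, 1, 2]

Run the Euclidean algorithm on 78 and 5; the successive quotients are the partial quotients a_0, a_1, ... (each step inverts the fractional part left over by the previous one):
  78 = 15*5 + 3, so a_0 = 15.
  5 = 1*3 + 2, so a_1 = 1.
  3 = 1*2 + 1, so a_2 = 1.
  2 = 2*1 + 0, so a_3 = 2.
The remainder reaches 0 after 4 divisions, so the expansion has 4 partial quotients, read off in order.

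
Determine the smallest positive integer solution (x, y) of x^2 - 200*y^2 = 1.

First expand sqrt(200) as a continued fraction. With x_i = (sqrt(200) + m_i)/d_i and (m_0, d_0) = (0, 1): a_0 = floor(sqrt(200)) = 14, since 14^2 = 196 <= 200 < 225 = 15^2.
Iterate m_{i+1} = d_i*a_i - m_i, d_{i+1} = (200 - m_{i+1}^2)/d_i, a_{i+1} = floor((a_0 + m_{i+1})/d_{i+1}):
  m_1 = 1*14 - 0 = 14, d_1 = (200 - 14^2)/1 = 4/1 = 4, a_1 = floor((14 + 14)/4) = 7.
  m_2 = 4*7 - 14 = 14, d_2 = (200 - 14^2)/4 = 4/4 = 1, a_2 = floor((14 + 14)/1) = 28.
  m_3 = 1*28 - 14 = 14, d_3 = (200 - 14^2)/1 = 4/1 = 4: (m_3, d_3) = (m_1, d_1) = (14, 4), so from here the quotients repeat a_1, a_2; the period length is 2.
So sqrt(200) = [14; (7, 28)] with period length k = 2.
k is even, so the fundamental solution of x^2 - 200y^2 = 1 is (p_{k-1}, q_{k-1}) = (p_1, q_1); compute convergents through index 1.
Convergents (p_i = a_i*p_{i-1} + p_{i-2}, q_i = a_i*q_{i-1} + q_{i-2} with p_{-2}=0, p_{-1}=1, q_{-2}=1, q_{-1}=0):
  i=0: a_0=14, p_0 = 14*1 + 0 = 14, q_0 = 14*0 + 1 = 1.
  i=1: a_1=7, p_1 = 7*14 + 1 = 99, q_1 = 7*1 + 0 = 7.
Check: 99^2 - 200*7^2 = 9801 - 9800 = 1, so (x, y) = (99, 7) solves the equation, and by the theorem it is the least positive solution.

(x, y) = (99, 7)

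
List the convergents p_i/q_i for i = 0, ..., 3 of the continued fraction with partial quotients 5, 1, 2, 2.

5/1, 6/1, 17/3, 40/7

Using the convergent recurrence p_i = a_i*p_{i-1} + p_{i-2}, q_i = a_i*q_{i-1} + q_{i-2} with p_{-2}=0, p_{-1}=1, q_{-2}=1, q_{-1}=0:
  i=0: a_0=5, p_0 = 5*1 + 0 = 5, q_0 = 5*0 + 1 = 1.
  i=1: a_1=1, p_1 = 1*5 + 1 = 6, q_1 = 1*1 + 0 = 1.
  i=2: a_2=2, p_2 = 2*6 + 5 = 17, q_2 = 2*1 + 1 = 3.
  i=3: a_3=2, p_3 = 2*17 + 6 = 40, q_3 = 2*3 + 1 = 7.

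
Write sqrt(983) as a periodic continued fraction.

[31; (2, 1, 5, 31, 5, 1, 2, 62)]

Write x_i = (sqrt(983) + m_i)/d_i with (m_0, d_0) = (0, 1). a_0 = floor(sqrt(983)) = 31, since 31^2 = 961 <= 983 < 1024 = 32^2.
Iterate m_{i+1} = d_i*a_i - m_i, d_{i+1} = (983 - m_{i+1}^2)/d_i, a_{i+1} = floor((a_0 + m_{i+1})/d_{i+1}):
  m_1 = 1*31 - 0 = 31, d_1 = (983 - 31^2)/1 = 22/1 = 22, a_1 = floor((31 + 31)/22) = 2.
  m_2 = 22*2 - 31 = 13, d_2 = (983 - 13^2)/22 = 814/22 = 37, a_2 = floor((31 + 13)/37) = 1.
  m_3 = 37*1 - 13 = 24, d_3 = (983 - 24^2)/37 = 407/37 = 11, a_3 = floor((31 + 24)/11) = 5.
  m_4 = 11*5 - 24 = 31, d_4 = (983 - 31^2)/11 = 22/11 = 2, a_4 = floor((31 + 31)/2) = 31.
  m_5 = 2*31 - 31 = 31, d_5 = (983 - 31^2)/2 = 22/2 = 11, a_5 = floor((31 + 31)/11) = 5.
  m_6 = 11*5 - 31 = 24, d_6 = (983 - 24^2)/11 = 407/11 = 37, a_6 = floor((31 + 24)/37) = 1.
  m_7 = 37*1 - 24 = 13, d_7 = (983 - 13^2)/37 = 814/37 = 22, a_7 = floor((31 + 13)/22) = 2.
  m_8 = 22*2 - 13 = 31, d_8 = (983 - 31^2)/22 = 22/22 = 1, a_8 = floor((31 + 31)/1) = 62.
  m_9 = 1*62 - 31 = 31, d_9 = (983 - 31^2)/1 = 22/1 = 22: (m_9, d_9) = (m_1, d_1) = (31, 22), so from here the quotients repeat a_1, ..., a_8; the period length is 8.
Hence the expansion of sqrt(983) is a_0 = 31 followed by the repeating block 2, 1, 5, 31, 5, 1, 2, 62 (period 8).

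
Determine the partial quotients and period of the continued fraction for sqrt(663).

Write x_i = (sqrt(663) + m_i)/d_i with (m_0, d_0) = (0, 1). a_0 = floor(sqrt(663)) = 25, since 25^2 = 625 <= 663 < 676 = 26^2.
Iterate m_{i+1} = d_i*a_i - m_i, d_{i+1} = (663 - m_{i+1}^2)/d_i, a_{i+1} = floor((a_0 + m_{i+1})/d_{i+1}):
  m_1 = 1*25 - 0 = 25, d_1 = (663 - 25^2)/1 = 38/1 = 38, a_1 = floor((25 + 25)/38) = 1.
  m_2 = 38*1 - 25 = 13, d_2 = (663 - 13^2)/38 = 494/38 = 13, a_2 = floor((25 + 13)/13) = 2.
  m_3 = 13*2 - 13 = 13, d_3 = (663 - 13^2)/13 = 494/13 = 38, a_3 = floor((25 + 13)/38) = 1.
  m_4 = 38*1 - 13 = 25, d_4 = (663 - 25^2)/38 = 38/38 = 1, a_4 = floor((25 + 25)/1) = 50.
  m_5 = 1*50 - 25 = 25, d_5 = (663 - 25^2)/1 = 38/1 = 38: (m_5, d_5) = (m_1, d_1) = (25, 38), so from here the quotients repeat a_1, ..., a_4; the period length is 4.
Hence the expansion of sqrt(663) is a_0 = 25 followed by the repeating block 1, 2, 1, 50 (period 4).

[25; (1, 2, 1, 50)]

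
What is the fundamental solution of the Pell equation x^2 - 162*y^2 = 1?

First expand sqrt(162) as a continued fraction. With x_i = (sqrt(162) + m_i)/d_i and (m_0, d_0) = (0, 1): a_0 = floor(sqrt(162)) = 12, since 12^2 = 144 <= 162 < 169 = 13^2.
Iterate m_{i+1} = d_i*a_i - m_i, d_{i+1} = (162 - m_{i+1}^2)/d_i, a_{i+1} = floor((a_0 + m_{i+1})/d_{i+1}):
  m_1 = 1*12 - 0 = 12, d_1 = (162 - 12^2)/1 = 18/1 = 18, a_1 = floor((12 + 12)/18) = 1.
  m_2 = 18*1 - 12 = 6, d_2 = (162 - 6^2)/18 = 126/18 = 7, a_2 = floor((12 + 6)/7) = 2.
  m_3 = 7*2 - 6 = 8, d_3 = (162 - 8^2)/7 = 98/7 = 14, a_3 = floor((12 + 8)/14) = 1.
  m_4 = 14*1 - 8 = 6, d_4 = (162 - 6^2)/14 = 126/14 = 9, a_4 = floor((12 + 6)/9) = 2.
  m_5 = 9*2 - 6 = 12, d_5 = (162 - 12^2)/9 = 18/9 = 2, a_5 = floor((12 + 12)/2) = 12.
  m_6 = 2*12 - 12 = 12, d_6 = (162 - 12^2)/2 = 18/2 = 9, a_6 = floor((12 + 12)/9) = 2.
  m_7 = 9*2 - 12 = 6, d_7 = (162 - 6^2)/9 = 126/9 = 14, a_7 = floor((12 + 6)/14) = 1.
  m_8 = 14*1 - 6 = 8, d_8 = (162 - 8^2)/14 = 98/14 = 7, a_8 = floor((12 + 8)/7) = 2.
  m_9 = 7*2 - 8 = 6, d_9 = (162 - 6^2)/7 = 126/7 = 18, a_9 = floor((12 + 6)/18) = 1.
  m_10 = 18*1 - 6 = 12, d_10 = (162 - 12^2)/18 = 18/18 = 1, a_10 = floor((12 + 12)/1) = 24.
  m_11 = 1*24 - 12 = 12, d_11 = (162 - 12^2)/1 = 18/1 = 18: (m_11, d_11) = (m_1, d_1) = (12, 18), so from here the quotients repeat a_1, ..., a_10; the period length is 10.
So sqrt(162) = [12; (1, 2, 1, 2, 12, 2, 1, 2, 1, 24)] with period length k = 10.
k is even, so the fundamental solution of x^2 - 162y^2 = 1 is (p_{k-1}, q_{k-1}) = (p_9, q_9); compute convergents through index 9.
Convergents (p_i = a_i*p_{i-1} + p_{i-2}, q_i = a_i*q_{i-1} + q_{i-2} with p_{-2}=0, p_{-1}=1, q_{-2}=1, q_{-1}=0):
  i=0: a_0=12, p_0 = 12*1 + 0 = 12, q_0 = 12*0 + 1 = 1.
  i=1: a_1=1, p_1 = 1*12 + 1 = 13, q_1 = 1*1 + 0 = 1.
  i=2: a_2=2, p_2 = 2*13 + 12 = 38, q_2 = 2*1 + 1 = 3.
  i=3: a_3=1, p_3 = 1*38 + 13 = 51, q_3 = 1*3 + 1 = 4.
  i=4: a_4=2, p_4 = 2*51 + 38 = 140, q_4 = 2*4 + 3 = 11.
  i=5: a_5=12, p_5 = 12*140 + 51 = 1731, q_5 = 12*11 + 4 = 136.
  i=6: a_6=2, p_6 = 2*1731 + 140 = 3602, q_6 = 2*136 + 11 = 283.
  i=7: a_7=1, p_7 = 1*3602 + 1731 = 5333, q_7 = 1*283 + 136 = 419.
  i=8: a_8=2, p_8 = 2*5333 + 3602 = 14268, q_8 = 2*419 + 283 = 1121.
  i=9: a_9=1, p_9 = 1*14268 + 5333 = 19601, q_9 = 1*1121 + 419 = 1540.
Check: 19601^2 - 162*1540^2 = 384199201 - 384199200 = 1, so (x, y) = (19601, 1540) solves the equation, and by the theorem it is the least positive solution.

(x, y) = (19601, 1540)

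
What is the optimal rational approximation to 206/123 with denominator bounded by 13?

5/3

Expand x = 206/123 as a continued fraction with the Euclidean algorithm:
  206 = 1*123 + 83, so a_0 = 1.
  123 = 1*83 + 40, so a_1 = 1.
  83 = 2*40 + 3, so a_2 = 2.
  40 = 13*3 + 1, so a_3 = 13.
  3 = 3*1 + 0, so a_4 = 3.
so x = [1; 1, 2, 13, 3].
Convergents (p_i = a_i*p_{i-1} + p_{i-2}, q_i = a_i*q_{i-1} + q_{i-2} with p_{-2}=0, p_{-1}=1, q_{-2}=1, q_{-1}=0), until the denominator exceeds 13:
  i=0: a_0=1, p_0 = 1*1 + 0 = 1, q_0 = 1*0 + 1 = 1.
  i=1: a_1=1, p_1 = 1*1 + 1 = 2, q_1 = 1*1 + 0 = 1.
  i=2: a_2=2, p_2 = 2*2 + 1 = 5, q_2 = 2*1 + 1 = 3.
  i=3: a_3=13, p_3 = 13*5 + 2 = 67, q_3 = 13*3 + 1 = 40.
q_3 = 40 > 13, so the last convergent with denominator <= 13 is p_2/q_2 = 5/3.
The closest fraction with denominator <= 13 is either p_2/q_2 or the intermediate fraction (k*p_2 + p_1)/(k*q_2 + q_1) with the largest k >= 1 whose denominator stays <= 13; these approach x as k grows, and every other convergent or intermediate fraction in range is farther away.
Largest k: floor((13 - q_1)/q_2) = floor((13 - 1)/3) = 4.
That gives (4*5 + 2)/(4*3 + 1) = 22/13.
Compare the errors: |x - 5/3| = |206*3 - 5*123|/(123*3) = 3/369, and |x - 22/13| = |206*13 - 22*123|/(123*13) = 28/1599.
Cross-multiplying, 3*1599 = 4797 < 10332 = 28*369, so 3/369 is smaller: the convergent 5/3 is closer to x than 22/13.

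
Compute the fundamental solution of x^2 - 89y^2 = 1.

First expand sqrt(89) as a continued fraction. With x_i = (sqrt(89) + m_i)/d_i and (m_0, d_0) = (0, 1): a_0 = floor(sqrt(89)) = 9, since 9^2 = 81 <= 89 < 100 = 10^2.
Iterate m_{i+1} = d_i*a_i - m_i, d_{i+1} = (89 - m_{i+1}^2)/d_i, a_{i+1} = floor((a_0 + m_{i+1})/d_{i+1}):
  m_1 = 1*9 - 0 = 9, d_1 = (89 - 9^2)/1 = 8/1 = 8, a_1 = floor((9 + 9)/8) = 2.
  m_2 = 8*2 - 9 = 7, d_2 = (89 - 7^2)/8 = 40/8 = 5, a_2 = floor((9 + 7)/5) = 3.
  m_3 = 5*3 - 7 = 8, d_3 = (89 - 8^2)/5 = 25/5 = 5, a_3 = floor((9 + 8)/5) = 3.
  m_4 = 5*3 - 8 = 7, d_4 = (89 - 7^2)/5 = 40/5 = 8, a_4 = floor((9 + 7)/8) = 2.
  m_5 = 8*2 - 7 = 9, d_5 = (89 - 9^2)/8 = 8/8 = 1, a_5 = floor((9 + 9)/1) = 18.
  m_6 = 1*18 - 9 = 9, d_6 = (89 - 9^2)/1 = 8/1 = 8: (m_6, d_6) = (m_1, d_1) = (9, 8), so from here the quotients repeat a_1, ..., a_5; the period length is 5.
So sqrt(89) = [9; (2, 3, 3, 2, 18)] with period length k = 5.
k is odd, so (p_{k-1}, q_{k-1}) only solves x^2 - 89y^2 = -1 and the fundamental solution of x^2 - 89y^2 = 1 is (p_{2k-1}, q_{2k-1}) = (p_9, q_9); compute convergents through index 9, running through the period twice.
Convergents (p_i = a_i*p_{i-1} + p_{i-2}, q_i = a_i*q_{i-1} + q_{i-2} with p_{-2}=0, p_{-1}=1, q_{-2}=1, q_{-1}=0):
  i=0: a_0=9, p_0 = 9*1 + 0 = 9, q_0 = 9*0 + 1 = 1.
  i=1: a_1=2, p_1 = 2*9 + 1 = 19, q_1 = 2*1 + 0 = 2.
  i=2: a_2=3, p_2 = 3*19 + 9 = 66, q_2 = 3*2 + 1 = 7.
  i=3: a_3=3, p_3 = 3*66 + 19 = 217, q_3 = 3*7 + 2 = 23.
  i=4: a_4=2, p_4 = 2*217 + 66 = 500, q_4 = 2*23 + 7 = 53.
  i=5: a_5=18, p_5 = 18*500 + 217 = 9217, q_5 = 18*53 + 23 = 977.
  i=6: a_6=2, p_6 = 2*9217 + 500 = 18934, q_6 = 2*977 + 53 = 2007.
  i=7: a_7=3, p_7 = 3*18934 + 9217 = 66019, q_7 = 3*2007 + 977 = 6998.
  i=8: a_8=3, p_8 = 3*66019 + 18934 = 216991, q_8 = 3*6998 + 2007 = 23001.
  i=9: a_9=2, p_9 = 2*216991 + 66019 = 500001, q_9 = 2*23001 + 6998 = 53000.
Indeed p_4^2 - 89*q_4^2 = 250000 - 250001 = -1, not +1.
Check: 500001^2 - 89*53000^2 = 250001000001 - 250001000000 = 1, so (x, y) = (500001, 53000) solves the equation, and by the theorem it is the least positive solution.

(x, y) = (500001, 53000)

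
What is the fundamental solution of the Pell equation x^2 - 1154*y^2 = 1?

First expand sqrt(1154) as a continued fraction. With x_i = (sqrt(1154) + m_i)/d_i and (m_0, d_0) = (0, 1): a_0 = floor(sqrt(1154)) = 33, since 33^2 = 1089 <= 1154 < 1156 = 34^2.
Iterate m_{i+1} = d_i*a_i - m_i, d_{i+1} = (1154 - m_{i+1}^2)/d_i, a_{i+1} = floor((a_0 + m_{i+1})/d_{i+1}):
  m_1 = 1*33 - 0 = 33, d_1 = (1154 - 33^2)/1 = 65/1 = 65, a_1 = floor((33 + 33)/65) = 1.
  m_2 = 65*1 - 33 = 32, d_2 = (1154 - 32^2)/65 = 130/65 = 2, a_2 = floor((33 + 32)/2) = 32.
  m_3 = 2*32 - 32 = 32, d_3 = (1154 - 32^2)/2 = 130/2 = 65, a_3 = floor((33 + 32)/65) = 1.
  m_4 = 65*1 - 32 = 33, d_4 = (1154 - 33^2)/65 = 65/65 = 1, a_4 = floor((33 + 33)/1) = 66.
  m_5 = 1*66 - 33 = 33, d_5 = (1154 - 33^2)/1 = 65/1 = 65: (m_5, d_5) = (m_1, d_1) = (33, 65), so from here the quotients repeat a_1, ..., a_4; the period length is 4.
So sqrt(1154) = [33; (1, 32, 1, 66)] with period length k = 4.
k is even, so the fundamental solution of x^2 - 1154y^2 = 1 is (p_{k-1}, q_{k-1}) = (p_3, q_3); compute convergents through index 3.
Convergents (p_i = a_i*p_{i-1} + p_{i-2}, q_i = a_i*q_{i-1} + q_{i-2} with p_{-2}=0, p_{-1}=1, q_{-2}=1, q_{-1}=0):
  i=0: a_0=33, p_0 = 33*1 + 0 = 33, q_0 = 33*0 + 1 = 1.
  i=1: a_1=1, p_1 = 1*33 + 1 = 34, q_1 = 1*1 + 0 = 1.
  i=2: a_2=32, p_2 = 32*34 + 33 = 1121, q_2 = 32*1 + 1 = 33.
  i=3: a_3=1, p_3 = 1*1121 + 34 = 1155, q_3 = 1*33 + 1 = 34.
Check: 1155^2 - 1154*34^2 = 1334025 - 1334024 = 1, so (x, y) = (1155, 34) solves the equation, and by the theorem it is the least positive solution.

(x, y) = (1155, 34)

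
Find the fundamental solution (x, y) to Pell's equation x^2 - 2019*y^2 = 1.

(x, y) = (674, 15)

First expand sqrt(2019) as a continued fraction. With x_i = (sqrt(2019) + m_i)/d_i and (m_0, d_0) = (0, 1): a_0 = floor(sqrt(2019)) = 44, since 44^2 = 1936 <= 2019 < 2025 = 45^2.
Iterate m_{i+1} = d_i*a_i - m_i, d_{i+1} = (2019 - m_{i+1}^2)/d_i, a_{i+1} = floor((a_0 + m_{i+1})/d_{i+1}):
  m_1 = 1*44 - 0 = 44, d_1 = (2019 - 44^2)/1 = 83/1 = 83, a_1 = floor((44 + 44)/83) = 1.
  m_2 = 83*1 - 44 = 39, d_2 = (2019 - 39^2)/83 = 498/83 = 6, a_2 = floor((44 + 39)/6) = 13.
  m_3 = 6*13 - 39 = 39, d_3 = (2019 - 39^2)/6 = 498/6 = 83, a_3 = floor((44 + 39)/83) = 1.
  m_4 = 83*1 - 39 = 44, d_4 = (2019 - 44^2)/83 = 83/83 = 1, a_4 = floor((44 + 44)/1) = 88.
  m_5 = 1*88 - 44 = 44, d_5 = (2019 - 44^2)/1 = 83/1 = 83: (m_5, d_5) = (m_1, d_1) = (44, 83), so from here the quotients repeat a_1, ..., a_4; the period length is 4.
So sqrt(2019) = [44; (1, 13, 1, 88)] with period length k = 4.
k is even, so the fundamental solution of x^2 - 2019y^2 = 1 is (p_{k-1}, q_{k-1}) = (p_3, q_3); compute convergents through index 3.
Convergents (p_i = a_i*p_{i-1} + p_{i-2}, q_i = a_i*q_{i-1} + q_{i-2} with p_{-2}=0, p_{-1}=1, q_{-2}=1, q_{-1}=0):
  i=0: a_0=44, p_0 = 44*1 + 0 = 44, q_0 = 44*0 + 1 = 1.
  i=1: a_1=1, p_1 = 1*44 + 1 = 45, q_1 = 1*1 + 0 = 1.
  i=2: a_2=13, p_2 = 13*45 + 44 = 629, q_2 = 13*1 + 1 = 14.
  i=3: a_3=1, p_3 = 1*629 + 45 = 674, q_3 = 1*14 + 1 = 15.
Check: 674^2 - 2019*15^2 = 454276 - 454275 = 1, so (x, y) = (674, 15) solves the equation, and by the theorem it is the least positive solution.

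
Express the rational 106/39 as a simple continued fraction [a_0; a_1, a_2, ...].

[2; 1, 2, 1, 1, 5]

Run the Euclidean algorithm on 106 and 39; the successive quotients are the partial quotients a_0, a_1, ... (each step inverts the fractional part left over by the previous one):
  106 = 2*39 + 28, so a_0 = 2.
  39 = 1*28 + 11, so a_1 = 1.
  28 = 2*11 + 6, so a_2 = 2.
  11 = 1*6 + 5, so a_3 = 1.
  6 = 1*5 + 1, so a_4 = 1.
  5 = 5*1 + 0, so a_5 = 5.
The remainder reaches 0 after 6 divisions, so the expansion has 6 partial quotients, read off in order.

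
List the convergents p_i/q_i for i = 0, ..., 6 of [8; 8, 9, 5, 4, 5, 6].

Using the convergent recurrence p_i = a_i*p_{i-1} + p_{i-2}, q_i = a_i*q_{i-1} + q_{i-2} with p_{-2}=0, p_{-1}=1, q_{-2}=1, q_{-1}=0:
  i=0: a_0=8, p_0 = 8*1 + 0 = 8, q_0 = 8*0 + 1 = 1.
  i=1: a_1=8, p_1 = 8*8 + 1 = 65, q_1 = 8*1 + 0 = 8.
  i=2: a_2=9, p_2 = 9*65 + 8 = 593, q_2 = 9*8 + 1 = 73.
  i=3: a_3=5, p_3 = 5*593 + 65 = 3030, q_3 = 5*73 + 8 = 373.
  i=4: a_4=4, p_4 = 4*3030 + 593 = 12713, q_4 = 4*373 + 73 = 1565.
  i=5: a_5=5, p_5 = 5*12713 + 3030 = 66595, q_5 = 5*1565 + 373 = 8198.
  i=6: a_6=6, p_6 = 6*66595 + 12713 = 412283, q_6 = 6*8198 + 1565 = 50753.

8/1, 65/8, 593/73, 3030/373, 12713/1565, 66595/8198, 412283/50753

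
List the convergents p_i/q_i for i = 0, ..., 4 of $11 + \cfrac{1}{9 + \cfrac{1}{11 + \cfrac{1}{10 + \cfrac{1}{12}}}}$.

11/1, 100/9, 1111/100, 11210/1009, 135631/12208

Using the convergent recurrence p_i = a_i*p_{i-1} + p_{i-2}, q_i = a_i*q_{i-1} + q_{i-2} with p_{-2}=0, p_{-1}=1, q_{-2}=1, q_{-1}=0:
  i=0: a_0=11, p_0 = 11*1 + 0 = 11, q_0 = 11*0 + 1 = 1.
  i=1: a_1=9, p_1 = 9*11 + 1 = 100, q_1 = 9*1 + 0 = 9.
  i=2: a_2=11, p_2 = 11*100 + 11 = 1111, q_2 = 11*9 + 1 = 100.
  i=3: a_3=10, p_3 = 10*1111 + 100 = 11210, q_3 = 10*100 + 9 = 1009.
  i=4: a_4=12, p_4 = 12*11210 + 1111 = 135631, q_4 = 12*1009 + 100 = 12208.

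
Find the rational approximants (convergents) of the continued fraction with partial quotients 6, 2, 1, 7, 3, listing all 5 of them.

Using the convergent recurrence p_i = a_i*p_{i-1} + p_{i-2}, q_i = a_i*q_{i-1} + q_{i-2} with p_{-2}=0, p_{-1}=1, q_{-2}=1, q_{-1}=0:
  i=0: a_0=6, p_0 = 6*1 + 0 = 6, q_0 = 6*0 + 1 = 1.
  i=1: a_1=2, p_1 = 2*6 + 1 = 13, q_1 = 2*1 + 0 = 2.
  i=2: a_2=1, p_2 = 1*13 + 6 = 19, q_2 = 1*2 + 1 = 3.
  i=3: a_3=7, p_3 = 7*19 + 13 = 146, q_3 = 7*3 + 2 = 23.
  i=4: a_4=3, p_4 = 3*146 + 19 = 457, q_4 = 3*23 + 3 = 72.

6/1, 13/2, 19/3, 146/23, 457/72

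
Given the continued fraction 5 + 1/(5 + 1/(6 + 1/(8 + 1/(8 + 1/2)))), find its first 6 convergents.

5/1, 26/5, 161/31, 1314/253, 10673/2055, 22660/4363

Using the convergent recurrence p_i = a_i*p_{i-1} + p_{i-2}, q_i = a_i*q_{i-1} + q_{i-2} with p_{-2}=0, p_{-1}=1, q_{-2}=1, q_{-1}=0:
  i=0: a_0=5, p_0 = 5*1 + 0 = 5, q_0 = 5*0 + 1 = 1.
  i=1: a_1=5, p_1 = 5*5 + 1 = 26, q_1 = 5*1 + 0 = 5.
  i=2: a_2=6, p_2 = 6*26 + 5 = 161, q_2 = 6*5 + 1 = 31.
  i=3: a_3=8, p_3 = 8*161 + 26 = 1314, q_3 = 8*31 + 5 = 253.
  i=4: a_4=8, p_4 = 8*1314 + 161 = 10673, q_4 = 8*253 + 31 = 2055.
  i=5: a_5=2, p_5 = 2*10673 + 1314 = 22660, q_5 = 2*2055 + 253 = 4363.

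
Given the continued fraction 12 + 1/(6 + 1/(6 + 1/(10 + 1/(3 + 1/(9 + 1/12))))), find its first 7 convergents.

12/1, 73/6, 450/37, 4573/376, 14169/1165, 132094/10861, 1599297/131497

Using the convergent recurrence p_i = a_i*p_{i-1} + p_{i-2}, q_i = a_i*q_{i-1} + q_{i-2} with p_{-2}=0, p_{-1}=1, q_{-2}=1, q_{-1}=0:
  i=0: a_0=12, p_0 = 12*1 + 0 = 12, q_0 = 12*0 + 1 = 1.
  i=1: a_1=6, p_1 = 6*12 + 1 = 73, q_1 = 6*1 + 0 = 6.
  i=2: a_2=6, p_2 = 6*73 + 12 = 450, q_2 = 6*6 + 1 = 37.
  i=3: a_3=10, p_3 = 10*450 + 73 = 4573, q_3 = 10*37 + 6 = 376.
  i=4: a_4=3, p_4 = 3*4573 + 450 = 14169, q_4 = 3*376 + 37 = 1165.
  i=5: a_5=9, p_5 = 9*14169 + 4573 = 132094, q_5 = 9*1165 + 376 = 10861.
  i=6: a_6=12, p_6 = 12*132094 + 14169 = 1599297, q_6 = 12*10861 + 1165 = 131497.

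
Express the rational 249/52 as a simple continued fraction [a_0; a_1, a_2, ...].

Run the Euclidean algorithm on 249 and 52; the successive quotients are the partial quotients a_0, a_1, ... (each step inverts the fractional part left over by the previous one):
  249 = 4*52 + 41, so a_0 = 4.
  52 = 1*41 + 11, so a_1 = 1.
  41 = 3*11 + 8, so a_2 = 3.
  11 = 1*8 + 3, so a_3 = 1.
  8 = 2*3 + 2, so a_4 = 2.
  3 = 1*2 + 1, so a_5 = 1.
  2 = 2*1 + 0, so a_6 = 2.
The remainder reaches 0 after 7 divisions, so the expansion has 7 partial quotients, read off in order.

[4; 1, 3, 1, 2, 1, 2]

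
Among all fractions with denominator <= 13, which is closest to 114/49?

7/3

Expand x = 114/49 as a continued fraction with the Euclidean algorithm:
  114 = 2*49 + 16, so a_0 = 2.
  49 = 3*16 + 1, so a_1 = 3.
  16 = 16*1 + 0, so a_2 = 16.
so x = [2; 3, 16].
Convergents (p_i = a_i*p_{i-1} + p_{i-2}, q_i = a_i*q_{i-1} + q_{i-2} with p_{-2}=0, p_{-1}=1, q_{-2}=1, q_{-1}=0), until the denominator exceeds 13:
  i=0: a_0=2, p_0 = 2*1 + 0 = 2, q_0 = 2*0 + 1 = 1.
  i=1: a_1=3, p_1 = 3*2 + 1 = 7, q_1 = 3*1 + 0 = 3.
  i=2: a_2=16, p_2 = 16*7 + 2 = 114, q_2 = 16*3 + 1 = 49.
q_2 = 49 > 13, so the last convergent with denominator <= 13 is p_1/q_1 = 7/3.
The closest fraction with denominator <= 13 is either p_1/q_1 or the intermediate fraction (k*p_1 + p_0)/(k*q_1 + q_0) with the largest k >= 1 whose denominator stays <= 13; these approach x as k grows, and every other convergent or intermediate fraction in range is farther away.
Largest k: floor((13 - q_0)/q_1) = floor((13 - 1)/3) = 4.
That gives (4*7 + 2)/(4*3 + 1) = 30/13.
Compare the errors: |x - 7/3| = |114*3 - 7*49|/(49*3) = 1/147, and |x - 30/13| = |114*13 - 30*49|/(49*13) = 12/637.
Cross-multiplying, 1*637 = 637 < 1764 = 12*147, so 1/147 is smaller: the convergent 7/3 is closer to x than 30/13.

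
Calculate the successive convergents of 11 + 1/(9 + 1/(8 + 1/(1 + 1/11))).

Using the convergent recurrence p_i = a_i*p_{i-1} + p_{i-2}, q_i = a_i*q_{i-1} + q_{i-2} with p_{-2}=0, p_{-1}=1, q_{-2}=1, q_{-1}=0:
  i=0: a_0=11, p_0 = 11*1 + 0 = 11, q_0 = 11*0 + 1 = 1.
  i=1: a_1=9, p_1 = 9*11 + 1 = 100, q_1 = 9*1 + 0 = 9.
  i=2: a_2=8, p_2 = 8*100 + 11 = 811, q_2 = 8*9 + 1 = 73.
  i=3: a_3=1, p_3 = 1*811 + 100 = 911, q_3 = 1*73 + 9 = 82.
  i=4: a_4=11, p_4 = 11*911 + 811 = 10832, q_4 = 11*82 + 73 = 975.

11/1, 100/9, 811/73, 911/82, 10832/975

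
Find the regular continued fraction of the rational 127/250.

Run the Euclidean algorithm on 127 and 250; the successive quotients are the partial quotients a_0, a_1, ... (each step inverts the fractional part left over by the previous one):
  127 = 0*250 + 127, so a_0 = 0.
  250 = 1*127 + 123, so a_1 = 1.
  127 = 1*123 + 4, so a_2 = 1.
  123 = 30*4 + 3, so a_3 = 30.
  4 = 1*3 + 1, so a_4 = 1.
  3 = 3*1 + 0, so a_5 = 3.
The remainder reaches 0 after 6 divisions, so the expansion has 6 partial quotients, read off in order.

[0; 1, 1, 30, 1, 3]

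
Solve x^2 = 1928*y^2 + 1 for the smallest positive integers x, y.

First expand sqrt(1928) as a continued fraction. With x_i = (sqrt(1928) + m_i)/d_i and (m_0, d_0) = (0, 1): a_0 = floor(sqrt(1928)) = 43, since 43^2 = 1849 <= 1928 < 1936 = 44^2.
Iterate m_{i+1} = d_i*a_i - m_i, d_{i+1} = (1928 - m_{i+1}^2)/d_i, a_{i+1} = floor((a_0 + m_{i+1})/d_{i+1}):
  m_1 = 1*43 - 0 = 43, d_1 = (1928 - 43^2)/1 = 79/1 = 79, a_1 = floor((43 + 43)/79) = 1.
  m_2 = 79*1 - 43 = 36, d_2 = (1928 - 36^2)/79 = 632/79 = 8, a_2 = floor((43 + 36)/8) = 9.
  m_3 = 8*9 - 36 = 36, d_3 = (1928 - 36^2)/8 = 632/8 = 79, a_3 = floor((43 + 36)/79) = 1.
  m_4 = 79*1 - 36 = 43, d_4 = (1928 - 43^2)/79 = 79/79 = 1, a_4 = floor((43 + 43)/1) = 86.
  m_5 = 1*86 - 43 = 43, d_5 = (1928 - 43^2)/1 = 79/1 = 79: (m_5, d_5) = (m_1, d_1) = (43, 79), so from here the quotients repeat a_1, ..., a_4; the period length is 4.
So sqrt(1928) = [43; (1, 9, 1, 86)] with period length k = 4.
k is even, so the fundamental solution of x^2 - 1928y^2 = 1 is (p_{k-1}, q_{k-1}) = (p_3, q_3); compute convergents through index 3.
Convergents (p_i = a_i*p_{i-1} + p_{i-2}, q_i = a_i*q_{i-1} + q_{i-2} with p_{-2}=0, p_{-1}=1, q_{-2}=1, q_{-1}=0):
  i=0: a_0=43, p_0 = 43*1 + 0 = 43, q_0 = 43*0 + 1 = 1.
  i=1: a_1=1, p_1 = 1*43 + 1 = 44, q_1 = 1*1 + 0 = 1.
  i=2: a_2=9, p_2 = 9*44 + 43 = 439, q_2 = 9*1 + 1 = 10.
  i=3: a_3=1, p_3 = 1*439 + 44 = 483, q_3 = 1*10 + 1 = 11.
Check: 483^2 - 1928*11^2 = 233289 - 233288 = 1, so (x, y) = (483, 11) solves the equation, and by the theorem it is the least positive solution.

(x, y) = (483, 11)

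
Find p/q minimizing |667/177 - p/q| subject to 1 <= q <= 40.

Expand x = 667/177 as a continued fraction with the Euclidean algorithm:
  667 = 3*177 + 136, so a_0 = 3.
  177 = 1*136 + 41, so a_1 = 1.
  136 = 3*41 + 13, so a_2 = 3.
  41 = 3*13 + 2, so a_3 = 3.
  13 = 6*2 + 1, so a_4 = 6.
  2 = 2*1 + 0, so a_5 = 2.
so x = [3; 1, 3, 3, 6, 2].
Convergents (p_i = a_i*p_{i-1} + p_{i-2}, q_i = a_i*q_{i-1} + q_{i-2} with p_{-2}=0, p_{-1}=1, q_{-2}=1, q_{-1}=0), until the denominator exceeds 40:
  i=0: a_0=3, p_0 = 3*1 + 0 = 3, q_0 = 3*0 + 1 = 1.
  i=1: a_1=1, p_1 = 1*3 + 1 = 4, q_1 = 1*1 + 0 = 1.
  i=2: a_2=3, p_2 = 3*4 + 3 = 15, q_2 = 3*1 + 1 = 4.
  i=3: a_3=3, p_3 = 3*15 + 4 = 49, q_3 = 3*4 + 1 = 13.
  i=4: a_4=6, p_4 = 6*49 + 15 = 309, q_4 = 6*13 + 4 = 82.
q_4 = 82 > 40, so the last convergent with denominator <= 40 is p_3/q_3 = 49/13.
The closest fraction with denominator <= 40 is either p_3/q_3 or the intermediate fraction (k*p_3 + p_2)/(k*q_3 + q_2) with the largest k >= 1 whose denominator stays <= 40; these approach x as k grows, and every other convergent or intermediate fraction in range is farther away.
Largest k: floor((40 - q_2)/q_3) = floor((40 - 4)/13) = 2.
That gives (2*49 + 15)/(2*13 + 4) = 113/30.
Compare the errors: |x - 49/13| = |667*13 - 49*177|/(177*13) = 2/2301, and |x - 113/30| = |667*30 - 113*177|/(177*30) = 9/5310.
Cross-multiplying, 2*5310 = 10620 < 20709 = 9*2301, so 2/2301 is smaller: the convergent 49/13 is closer to x than 113/30.

49/13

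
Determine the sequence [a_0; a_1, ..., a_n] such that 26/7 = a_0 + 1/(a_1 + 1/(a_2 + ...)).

Run the Euclidean algorithm on 26 and 7; the successive quotients are the partial quotients a_0, a_1, ... (each step inverts the fractional part left over by the previous one):
  26 = 3*7 + 5, so a_0 = 3.
  7 = 1*5 + 2, so a_1 = 1.
  5 = 2*2 + 1, so a_2 = 2.
  2 = 2*1 + 0, so a_3 = 2.
The remainder reaches 0 after 4 divisions, so the expansion has 4 partial quotients, read off in order.

[3; 1, 2, 2]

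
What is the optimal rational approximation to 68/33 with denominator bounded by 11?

Expand x = 68/33 as a continued fraction with the Euclidean algorithm:
  68 = 2*33 + 2, so a_0 = 2.
  33 = 16*2 + 1, so a_1 = 16.
  2 = 2*1 + 0, so a_2 = 2.
so x = [2; 16, 2].
Convergents (p_i = a_i*p_{i-1} + p_{i-2}, q_i = a_i*q_{i-1} + q_{i-2} with p_{-2}=0, p_{-1}=1, q_{-2}=1, q_{-1}=0), until the denominator exceeds 11:
  i=0: a_0=2, p_0 = 2*1 + 0 = 2, q_0 = 2*0 + 1 = 1.
  i=1: a_1=16, p_1 = 16*2 + 1 = 33, q_1 = 16*1 + 0 = 16.
q_1 = 16 > 11, so the last convergent with denominator <= 11 is p_0/q_0 = 2/1.
The closest fraction with denominator <= 11 is either p_0/q_0 or the intermediate fraction (k*p_0 + p_{-1})/(k*q_0 + q_{-1}) with the largest k >= 1 whose denominator stays <= 11; these approach x as k grows, and every other convergent or intermediate fraction in range is farther away.
Largest k: floor((11 - q_{-1})/q_0) = floor((11 - 0)/1) = 11 (using the seeds p_{-1} = 1, q_{-1} = 0).
That gives (11*2 + 1)/(11*1 + 0) = 23/11.
Compare the errors: |x - 2/1| = |68*1 - 2*33|/(33*1) = 2/33, and |x - 23/11| = |68*11 - 23*33|/(33*11) = 11/363.
Cross-multiplying, 11*33 = 363 < 726 = 2*363, so 11/363 is smaller: the intermediate fraction 23/11 is closer to x than 2/1.

23/11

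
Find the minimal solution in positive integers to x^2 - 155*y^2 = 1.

First expand sqrt(155) as a continued fraction. With x_i = (sqrt(155) + m_i)/d_i and (m_0, d_0) = (0, 1): a_0 = floor(sqrt(155)) = 12, since 12^2 = 144 <= 155 < 169 = 13^2.
Iterate m_{i+1} = d_i*a_i - m_i, d_{i+1} = (155 - m_{i+1}^2)/d_i, a_{i+1} = floor((a_0 + m_{i+1})/d_{i+1}):
  m_1 = 1*12 - 0 = 12, d_1 = (155 - 12^2)/1 = 11/1 = 11, a_1 = floor((12 + 12)/11) = 2.
  m_2 = 11*2 - 12 = 10, d_2 = (155 - 10^2)/11 = 55/11 = 5, a_2 = floor((12 + 10)/5) = 4.
  m_3 = 5*4 - 10 = 10, d_3 = (155 - 10^2)/5 = 55/5 = 11, a_3 = floor((12 + 10)/11) = 2.
  m_4 = 11*2 - 10 = 12, d_4 = (155 - 12^2)/11 = 11/11 = 1, a_4 = floor((12 + 12)/1) = 24.
  m_5 = 1*24 - 12 = 12, d_5 = (155 - 12^2)/1 = 11/1 = 11: (m_5, d_5) = (m_1, d_1) = (12, 11), so from here the quotients repeat a_1, ..., a_4; the period length is 4.
So sqrt(155) = [12; (2, 4, 2, 24)] with period length k = 4.
k is even, so the fundamental solution of x^2 - 155y^2 = 1 is (p_{k-1}, q_{k-1}) = (p_3, q_3); compute convergents through index 3.
Convergents (p_i = a_i*p_{i-1} + p_{i-2}, q_i = a_i*q_{i-1} + q_{i-2} with p_{-2}=0, p_{-1}=1, q_{-2}=1, q_{-1}=0):
  i=0: a_0=12, p_0 = 12*1 + 0 = 12, q_0 = 12*0 + 1 = 1.
  i=1: a_1=2, p_1 = 2*12 + 1 = 25, q_1 = 2*1 + 0 = 2.
  i=2: a_2=4, p_2 = 4*25 + 12 = 112, q_2 = 4*2 + 1 = 9.
  i=3: a_3=2, p_3 = 2*112 + 25 = 249, q_3 = 2*9 + 2 = 20.
Check: 249^2 - 155*20^2 = 62001 - 62000 = 1, so (x, y) = (249, 20) solves the equation, and by the theorem it is the least positive solution.

(x, y) = (249, 20)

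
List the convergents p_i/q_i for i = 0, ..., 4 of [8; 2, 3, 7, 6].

8/1, 17/2, 59/7, 430/51, 2639/313

Using the convergent recurrence p_i = a_i*p_{i-1} + p_{i-2}, q_i = a_i*q_{i-1} + q_{i-2} with p_{-2}=0, p_{-1}=1, q_{-2}=1, q_{-1}=0:
  i=0: a_0=8, p_0 = 8*1 + 0 = 8, q_0 = 8*0 + 1 = 1.
  i=1: a_1=2, p_1 = 2*8 + 1 = 17, q_1 = 2*1 + 0 = 2.
  i=2: a_2=3, p_2 = 3*17 + 8 = 59, q_2 = 3*2 + 1 = 7.
  i=3: a_3=7, p_3 = 7*59 + 17 = 430, q_3 = 7*7 + 2 = 51.
  i=4: a_4=6, p_4 = 6*430 + 59 = 2639, q_4 = 6*51 + 7 = 313.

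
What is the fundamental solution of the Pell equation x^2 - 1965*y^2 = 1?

(x, y) = (1176119, 26532)

First expand sqrt(1965) as a continued fraction. With x_i = (sqrt(1965) + m_i)/d_i and (m_0, d_0) = (0, 1): a_0 = floor(sqrt(1965)) = 44, since 44^2 = 1936 <= 1965 < 2025 = 45^2.
Iterate m_{i+1} = d_i*a_i - m_i, d_{i+1} = (1965 - m_{i+1}^2)/d_i, a_{i+1} = floor((a_0 + m_{i+1})/d_{i+1}):
  m_1 = 1*44 - 0 = 44, d_1 = (1965 - 44^2)/1 = 29/1 = 29, a_1 = floor((44 + 44)/29) = 3.
  m_2 = 29*3 - 44 = 43, d_2 = (1965 - 43^2)/29 = 116/29 = 4, a_2 = floor((44 + 43)/4) = 21.
  m_3 = 4*21 - 43 = 41, d_3 = (1965 - 41^2)/4 = 284/4 = 71, a_3 = floor((44 + 41)/71) = 1.
  m_4 = 71*1 - 41 = 30, d_4 = (1965 - 30^2)/71 = 1065/71 = 15, a_4 = floor((44 + 30)/15) = 4.
  m_5 = 15*4 - 30 = 30, d_5 = (1965 - 30^2)/15 = 1065/15 = 71, a_5 = floor((44 + 30)/71) = 1.
  m_6 = 71*1 - 30 = 41, d_6 = (1965 - 41^2)/71 = 284/71 = 4, a_6 = floor((44 + 41)/4) = 21.
  m_7 = 4*21 - 41 = 43, d_7 = (1965 - 43^2)/4 = 116/4 = 29, a_7 = floor((44 + 43)/29) = 3.
  m_8 = 29*3 - 43 = 44, d_8 = (1965 - 44^2)/29 = 29/29 = 1, a_8 = floor((44 + 44)/1) = 88.
  m_9 = 1*88 - 44 = 44, d_9 = (1965 - 44^2)/1 = 29/1 = 29: (m_9, d_9) = (m_1, d_1) = (44, 29), so from here the quotients repeat a_1, ..., a_8; the period length is 8.
So sqrt(1965) = [44; (3, 21, 1, 4, 1, 21, 3, 88)] with period length k = 8.
k is even, so the fundamental solution of x^2 - 1965y^2 = 1 is (p_{k-1}, q_{k-1}) = (p_7, q_7); compute convergents through index 7.
Convergents (p_i = a_i*p_{i-1} + p_{i-2}, q_i = a_i*q_{i-1} + q_{i-2} with p_{-2}=0, p_{-1}=1, q_{-2}=1, q_{-1}=0):
  i=0: a_0=44, p_0 = 44*1 + 0 = 44, q_0 = 44*0 + 1 = 1.
  i=1: a_1=3, p_1 = 3*44 + 1 = 133, q_1 = 3*1 + 0 = 3.
  i=2: a_2=21, p_2 = 21*133 + 44 = 2837, q_2 = 21*3 + 1 = 64.
  i=3: a_3=1, p_3 = 1*2837 + 133 = 2970, q_3 = 1*64 + 3 = 67.
  i=4: a_4=4, p_4 = 4*2970 + 2837 = 14717, q_4 = 4*67 + 64 = 332.
  i=5: a_5=1, p_5 = 1*14717 + 2970 = 17687, q_5 = 1*332 + 67 = 399.
  i=6: a_6=21, p_6 = 21*17687 + 14717 = 386144, q_6 = 21*399 + 332 = 8711.
  i=7: a_7=3, p_7 = 3*386144 + 17687 = 1176119, q_7 = 3*8711 + 399 = 26532.
Check: 1176119^2 - 1965*26532^2 = 1383255902161 - 1383255902160 = 1, so (x, y) = (1176119, 26532) solves the equation, and by the theorem it is the least positive solution.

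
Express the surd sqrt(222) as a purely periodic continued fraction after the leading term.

[14; (1, 8, 1, 28)]

Write x_i = (sqrt(222) + m_i)/d_i with (m_0, d_0) = (0, 1). a_0 = floor(sqrt(222)) = 14, since 14^2 = 196 <= 222 < 225 = 15^2.
Iterate m_{i+1} = d_i*a_i - m_i, d_{i+1} = (222 - m_{i+1}^2)/d_i, a_{i+1} = floor((a_0 + m_{i+1})/d_{i+1}):
  m_1 = 1*14 - 0 = 14, d_1 = (222 - 14^2)/1 = 26/1 = 26, a_1 = floor((14 + 14)/26) = 1.
  m_2 = 26*1 - 14 = 12, d_2 = (222 - 12^2)/26 = 78/26 = 3, a_2 = floor((14 + 12)/3) = 8.
  m_3 = 3*8 - 12 = 12, d_3 = (222 - 12^2)/3 = 78/3 = 26, a_3 = floor((14 + 12)/26) = 1.
  m_4 = 26*1 - 12 = 14, d_4 = (222 - 14^2)/26 = 26/26 = 1, a_4 = floor((14 + 14)/1) = 28.
  m_5 = 1*28 - 14 = 14, d_5 = (222 - 14^2)/1 = 26/1 = 26: (m_5, d_5) = (m_1, d_1) = (14, 26), so from here the quotients repeat a_1, ..., a_4; the period length is 4.
Hence the expansion of sqrt(222) is a_0 = 14 followed by the repeating block 1, 8, 1, 28 (period 4).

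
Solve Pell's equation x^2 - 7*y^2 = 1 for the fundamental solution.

First expand sqrt(7) as a continued fraction. With x_i = (sqrt(7) + m_i)/d_i and (m_0, d_0) = (0, 1): a_0 = floor(sqrt(7)) = 2, since 2^2 = 4 <= 7 < 9 = 3^2.
Iterate m_{i+1} = d_i*a_i - m_i, d_{i+1} = (7 - m_{i+1}^2)/d_i, a_{i+1} = floor((a_0 + m_{i+1})/d_{i+1}):
  m_1 = 1*2 - 0 = 2, d_1 = (7 - 2^2)/1 = 3/1 = 3, a_1 = floor((2 + 2)/3) = 1.
  m_2 = 3*1 - 2 = 1, d_2 = (7 - 1^2)/3 = 6/3 = 2, a_2 = floor((2 + 1)/2) = 1.
  m_3 = 2*1 - 1 = 1, d_3 = (7 - 1^2)/2 = 6/2 = 3, a_3 = floor((2 + 1)/3) = 1.
  m_4 = 3*1 - 1 = 2, d_4 = (7 - 2^2)/3 = 3/3 = 1, a_4 = floor((2 + 2)/1) = 4.
  m_5 = 1*4 - 2 = 2, d_5 = (7 - 2^2)/1 = 3/1 = 3: (m_5, d_5) = (m_1, d_1) = (2, 3), so from here the quotients repeat a_1, ..., a_4; the period length is 4.
So sqrt(7) = [2; (1, 1, 1, 4)] with period length k = 4.
k is even, so the fundamental solution of x^2 - 7y^2 = 1 is (p_{k-1}, q_{k-1}) = (p_3, q_3); compute convergents through index 3.
Convergents (p_i = a_i*p_{i-1} + p_{i-2}, q_i = a_i*q_{i-1} + q_{i-2} with p_{-2}=0, p_{-1}=1, q_{-2}=1, q_{-1}=0):
  i=0: a_0=2, p_0 = 2*1 + 0 = 2, q_0 = 2*0 + 1 = 1.
  i=1: a_1=1, p_1 = 1*2 + 1 = 3, q_1 = 1*1 + 0 = 1.
  i=2: a_2=1, p_2 = 1*3 + 2 = 5, q_2 = 1*1 + 1 = 2.
  i=3: a_3=1, p_3 = 1*5 + 3 = 8, q_3 = 1*2 + 1 = 3.
Check: 8^2 - 7*3^2 = 64 - 63 = 1, so (x, y) = (8, 3) solves the equation, and by the theorem it is the least positive solution.

(x, y) = (8, 3)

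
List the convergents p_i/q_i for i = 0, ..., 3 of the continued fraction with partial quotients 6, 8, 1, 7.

6/1, 49/8, 55/9, 434/71

Using the convergent recurrence p_i = a_i*p_{i-1} + p_{i-2}, q_i = a_i*q_{i-1} + q_{i-2} with p_{-2}=0, p_{-1}=1, q_{-2}=1, q_{-1}=0:
  i=0: a_0=6, p_0 = 6*1 + 0 = 6, q_0 = 6*0 + 1 = 1.
  i=1: a_1=8, p_1 = 8*6 + 1 = 49, q_1 = 8*1 + 0 = 8.
  i=2: a_2=1, p_2 = 1*49 + 6 = 55, q_2 = 1*8 + 1 = 9.
  i=3: a_3=7, p_3 = 7*55 + 49 = 434, q_3 = 7*9 + 8 = 71.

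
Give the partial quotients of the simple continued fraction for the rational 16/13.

[1; 4, 3]

Run the Euclidean algorithm on 16 and 13; the successive quotients are the partial quotients a_0, a_1, ... (each step inverts the fractional part left over by the previous one):
  16 = 1*13 + 3, so a_0 = 1.
  13 = 4*3 + 1, so a_1 = 4.
  3 = 3*1 + 0, so a_2 = 3.
The remainder reaches 0 after 3 divisions, so the expansion has 3 partial quotients, read off in order.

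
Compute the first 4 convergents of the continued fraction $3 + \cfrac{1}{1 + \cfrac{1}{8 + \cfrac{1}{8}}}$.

3/1, 4/1, 35/9, 284/73

Using the convergent recurrence p_i = a_i*p_{i-1} + p_{i-2}, q_i = a_i*q_{i-1} + q_{i-2} with p_{-2}=0, p_{-1}=1, q_{-2}=1, q_{-1}=0:
  i=0: a_0=3, p_0 = 3*1 + 0 = 3, q_0 = 3*0 + 1 = 1.
  i=1: a_1=1, p_1 = 1*3 + 1 = 4, q_1 = 1*1 + 0 = 1.
  i=2: a_2=8, p_2 = 8*4 + 3 = 35, q_2 = 8*1 + 1 = 9.
  i=3: a_3=8, p_3 = 8*35 + 4 = 284, q_3 = 8*9 + 1 = 73.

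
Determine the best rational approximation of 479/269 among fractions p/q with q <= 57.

73/41

Expand x = 479/269 as a continued fraction with the Euclidean algorithm:
  479 = 1*269 + 210, so a_0 = 1.
  269 = 1*210 + 59, so a_1 = 1.
  210 = 3*59 + 33, so a_2 = 3.
  59 = 1*33 + 26, so a_3 = 1.
  33 = 1*26 + 7, so a_4 = 1.
  26 = 3*7 + 5, so a_5 = 3.
  7 = 1*5 + 2, so a_6 = 1.
  5 = 2*2 + 1, so a_7 = 2.
  2 = 2*1 + 0, so a_8 = 2.
so x = [1; 1, 3, 1, 1, 3, 1, 2, 2].
Convergents (p_i = a_i*p_{i-1} + p_{i-2}, q_i = a_i*q_{i-1} + q_{i-2} with p_{-2}=0, p_{-1}=1, q_{-2}=1, q_{-1}=0), until the denominator exceeds 57:
  i=0: a_0=1, p_0 = 1*1 + 0 = 1, q_0 = 1*0 + 1 = 1.
  i=1: a_1=1, p_1 = 1*1 + 1 = 2, q_1 = 1*1 + 0 = 1.
  i=2: a_2=3, p_2 = 3*2 + 1 = 7, q_2 = 3*1 + 1 = 4.
  i=3: a_3=1, p_3 = 1*7 + 2 = 9, q_3 = 1*4 + 1 = 5.
  i=4: a_4=1, p_4 = 1*9 + 7 = 16, q_4 = 1*5 + 4 = 9.
  i=5: a_5=3, p_5 = 3*16 + 9 = 57, q_5 = 3*9 + 5 = 32.
  i=6: a_6=1, p_6 = 1*57 + 16 = 73, q_6 = 1*32 + 9 = 41.
  i=7: a_7=2, p_7 = 2*73 + 57 = 203, q_7 = 2*41 + 32 = 114.
q_7 = 114 > 57, so the last convergent with denominator <= 57 is p_6/q_6 = 73/41.
The closest fraction with denominator <= 57 is either p_6/q_6 or the intermediate fraction (k*p_6 + p_5)/(k*q_6 + q_5) with the largest k >= 1 whose denominator stays <= 57; these approach x as k grows, and every other convergent or intermediate fraction in range is farther away.
Largest k: floor((57 - q_5)/q_6) = floor((57 - 32)/41) = 0.
Since k = 0, no intermediate fraction beyond p_6/q_6 has denominator <= 57, so the convergent 73/41 is the closest (its error is |479*41 - 73*269|/(269*41) = 2/11029).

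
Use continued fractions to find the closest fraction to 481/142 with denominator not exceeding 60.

Expand x = 481/142 as a continued fraction with the Euclidean algorithm:
  481 = 3*142 + 55, so a_0 = 3.
  142 = 2*55 + 32, so a_1 = 2.
  55 = 1*32 + 23, so a_2 = 1.
  32 = 1*23 + 9, so a_3 = 1.
  23 = 2*9 + 5, so a_4 = 2.
  9 = 1*5 + 4, so a_5 = 1.
  5 = 1*4 + 1, so a_6 = 1.
  4 = 4*1 + 0, so a_7 = 4.
so x = [3; 2, 1, 1, 2, 1, 1, 4].
Convergents (p_i = a_i*p_{i-1} + p_{i-2}, q_i = a_i*q_{i-1} + q_{i-2} with p_{-2}=0, p_{-1}=1, q_{-2}=1, q_{-1}=0), until the denominator exceeds 60:
  i=0: a_0=3, p_0 = 3*1 + 0 = 3, q_0 = 3*0 + 1 = 1.
  i=1: a_1=2, p_1 = 2*3 + 1 = 7, q_1 = 2*1 + 0 = 2.
  i=2: a_2=1, p_2 = 1*7 + 3 = 10, q_2 = 1*2 + 1 = 3.
  i=3: a_3=1, p_3 = 1*10 + 7 = 17, q_3 = 1*3 + 2 = 5.
  i=4: a_4=2, p_4 = 2*17 + 10 = 44, q_4 = 2*5 + 3 = 13.
  i=5: a_5=1, p_5 = 1*44 + 17 = 61, q_5 = 1*13 + 5 = 18.
  i=6: a_6=1, p_6 = 1*61 + 44 = 105, q_6 = 1*18 + 13 = 31.
  i=7: a_7=4, p_7 = 4*105 + 61 = 481, q_7 = 4*31 + 18 = 142.
q_7 = 142 > 60, so the last convergent with denominator <= 60 is p_6/q_6 = 105/31.
The closest fraction with denominator <= 60 is either p_6/q_6 or the intermediate fraction (k*p_6 + p_5)/(k*q_6 + q_5) with the largest k >= 1 whose denominator stays <= 60; these approach x as k grows, and every other convergent or intermediate fraction in range is farther away.
Largest k: floor((60 - q_5)/q_6) = floor((60 - 18)/31) = 1.
That gives (1*105 + 61)/(1*31 + 18) = 166/49.
Compare the errors: |x - 105/31| = |481*31 - 105*142|/(142*31) = 1/4402, and |x - 166/49| = |481*49 - 166*142|/(142*49) = 3/6958.
Cross-multiplying, 1*6958 = 6958 < 13206 = 3*4402, so 1/4402 is smaller: the convergent 105/31 is closer to x than 166/49.

105/31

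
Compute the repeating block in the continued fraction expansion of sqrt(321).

[17; (1, 10, 1, 34)]

Write x_i = (sqrt(321) + m_i)/d_i with (m_0, d_0) = (0, 1). a_0 = floor(sqrt(321)) = 17, since 17^2 = 289 <= 321 < 324 = 18^2.
Iterate m_{i+1} = d_i*a_i - m_i, d_{i+1} = (321 - m_{i+1}^2)/d_i, a_{i+1} = floor((a_0 + m_{i+1})/d_{i+1}):
  m_1 = 1*17 - 0 = 17, d_1 = (321 - 17^2)/1 = 32/1 = 32, a_1 = floor((17 + 17)/32) = 1.
  m_2 = 32*1 - 17 = 15, d_2 = (321 - 15^2)/32 = 96/32 = 3, a_2 = floor((17 + 15)/3) = 10.
  m_3 = 3*10 - 15 = 15, d_3 = (321 - 15^2)/3 = 96/3 = 32, a_3 = floor((17 + 15)/32) = 1.
  m_4 = 32*1 - 15 = 17, d_4 = (321 - 17^2)/32 = 32/32 = 1, a_4 = floor((17 + 17)/1) = 34.
  m_5 = 1*34 - 17 = 17, d_5 = (321 - 17^2)/1 = 32/1 = 32: (m_5, d_5) = (m_1, d_1) = (17, 32), so from here the quotients repeat a_1, ..., a_4; the period length is 4.
Hence the expansion of sqrt(321) is a_0 = 17 followed by the repeating block 1, 10, 1, 34 (period 4).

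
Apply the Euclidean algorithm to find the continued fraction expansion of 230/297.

[0; 1, 3, 2, 3, 4, 2]

Run the Euclidean algorithm on 230 and 297; the successive quotients are the partial quotients a_0, a_1, ... (each step inverts the fractional part left over by the previous one):
  230 = 0*297 + 230, so a_0 = 0.
  297 = 1*230 + 67, so a_1 = 1.
  230 = 3*67 + 29, so a_2 = 3.
  67 = 2*29 + 9, so a_3 = 2.
  29 = 3*9 + 2, so a_4 = 3.
  9 = 4*2 + 1, so a_5 = 4.
  2 = 2*1 + 0, so a_6 = 2.
The remainder reaches 0 after 7 divisions, so the expansion has 7 partial quotients, read off in order.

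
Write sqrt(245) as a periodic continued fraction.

Write x_i = (sqrt(245) + m_i)/d_i with (m_0, d_0) = (0, 1). a_0 = floor(sqrt(245)) = 15, since 15^2 = 225 <= 245 < 256 = 16^2.
Iterate m_{i+1} = d_i*a_i - m_i, d_{i+1} = (245 - m_{i+1}^2)/d_i, a_{i+1} = floor((a_0 + m_{i+1})/d_{i+1}):
  m_1 = 1*15 - 0 = 15, d_1 = (245 - 15^2)/1 = 20/1 = 20, a_1 = floor((15 + 15)/20) = 1.
  m_2 = 20*1 - 15 = 5, d_2 = (245 - 5^2)/20 = 220/20 = 11, a_2 = floor((15 + 5)/11) = 1.
  m_3 = 11*1 - 5 = 6, d_3 = (245 - 6^2)/11 = 209/11 = 19, a_3 = floor((15 + 6)/19) = 1.
  m_4 = 19*1 - 6 = 13, d_4 = (245 - 13^2)/19 = 76/19 = 4, a_4 = floor((15 + 13)/4) = 7.
  m_5 = 4*7 - 13 = 15, d_5 = (245 - 15^2)/4 = 20/4 = 5, a_5 = floor((15 + 15)/5) = 6.
  m_6 = 5*6 - 15 = 15, d_6 = (245 - 15^2)/5 = 20/5 = 4, a_6 = floor((15 + 15)/4) = 7.
  m_7 = 4*7 - 15 = 13, d_7 = (245 - 13^2)/4 = 76/4 = 19, a_7 = floor((15 + 13)/19) = 1.
  m_8 = 19*1 - 13 = 6, d_8 = (245 - 6^2)/19 = 209/19 = 11, a_8 = floor((15 + 6)/11) = 1.
  m_9 = 11*1 - 6 = 5, d_9 = (245 - 5^2)/11 = 220/11 = 20, a_9 = floor((15 + 5)/20) = 1.
  m_10 = 20*1 - 5 = 15, d_10 = (245 - 15^2)/20 = 20/20 = 1, a_10 = floor((15 + 15)/1) = 30.
  m_11 = 1*30 - 15 = 15, d_11 = (245 - 15^2)/1 = 20/1 = 20: (m_11, d_11) = (m_1, d_1) = (15, 20), so from here the quotients repeat a_1, ..., a_10; the period length is 10.
Hence the expansion of sqrt(245) is a_0 = 15 followed by the repeating block 1, 1, 1, 7, 6, 7, 1, 1, 1, 30 (period 10).

[15; (1, 1, 1, 7, 6, 7, 1, 1, 1, 30)]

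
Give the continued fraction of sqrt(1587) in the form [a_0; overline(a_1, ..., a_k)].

Write x_i = (sqrt(1587) + m_i)/d_i with (m_0, d_0) = (0, 1). a_0 = floor(sqrt(1587)) = 39, since 39^2 = 1521 <= 1587 < 1600 = 40^2.
Iterate m_{i+1} = d_i*a_i - m_i, d_{i+1} = (1587 - m_{i+1}^2)/d_i, a_{i+1} = floor((a_0 + m_{i+1})/d_{i+1}):
  m_1 = 1*39 - 0 = 39, d_1 = (1587 - 39^2)/1 = 66/1 = 66, a_1 = floor((39 + 39)/66) = 1.
  m_2 = 66*1 - 39 = 27, d_2 = (1587 - 27^2)/66 = 858/66 = 13, a_2 = floor((39 + 27)/13) = 5.
  m_3 = 13*5 - 27 = 38, d_3 = (1587 - 38^2)/13 = 143/13 = 11, a_3 = floor((39 + 38)/11) = 7.
  m_4 = 11*7 - 38 = 39, d_4 = (1587 - 39^2)/11 = 66/11 = 6, a_4 = floor((39 + 39)/6) = 13.
  m_5 = 6*13 - 39 = 39, d_5 = (1587 - 39^2)/6 = 66/6 = 11, a_5 = floor((39 + 39)/11) = 7.
  m_6 = 11*7 - 39 = 38, d_6 = (1587 - 38^2)/11 = 143/11 = 13, a_6 = floor((39 + 38)/13) = 5.
  m_7 = 13*5 - 38 = 27, d_7 = (1587 - 27^2)/13 = 858/13 = 66, a_7 = floor((39 + 27)/66) = 1.
  m_8 = 66*1 - 27 = 39, d_8 = (1587 - 39^2)/66 = 66/66 = 1, a_8 = floor((39 + 39)/1) = 78.
  m_9 = 1*78 - 39 = 39, d_9 = (1587 - 39^2)/1 = 66/1 = 66: (m_9, d_9) = (m_1, d_1) = (39, 66), so from here the quotients repeat a_1, ..., a_8; the period length is 8.
Hence the expansion of sqrt(1587) is a_0 = 39 followed by the repeating block 1, 5, 7, 13, 7, 5, 1, 78 (period 8).

[39; overline(1, 5, 7, 13, 7, 5, 1, 78)]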